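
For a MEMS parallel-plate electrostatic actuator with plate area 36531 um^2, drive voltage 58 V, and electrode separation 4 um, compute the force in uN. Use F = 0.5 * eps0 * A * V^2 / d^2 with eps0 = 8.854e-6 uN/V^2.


Step 1: Identify parameters.
eps0 = 8.854e-6 uN/V^2, A = 36531 um^2, V = 58 V, d = 4 um
Step 2: Compute V^2 = 58^2 = 3364
Step 3: Compute d^2 = 4^2 = 16
Step 4: F = 0.5 * 8.854e-6 * 36531 * 3364 / 16
F = 34.002 uN


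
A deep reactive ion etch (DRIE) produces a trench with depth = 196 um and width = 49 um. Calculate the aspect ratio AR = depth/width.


Step 1: AR = depth / width
Step 2: AR = 196 / 49
AR = 4.0


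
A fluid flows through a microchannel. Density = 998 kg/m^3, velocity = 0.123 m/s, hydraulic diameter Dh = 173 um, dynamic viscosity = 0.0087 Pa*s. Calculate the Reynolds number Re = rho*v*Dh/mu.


Step 1: Convert Dh to meters: Dh = 173e-6 m
Step 2: Re = rho * v * Dh / mu
Re = 998 * 0.123 * 173e-6 / 0.0087
Re = 2.441


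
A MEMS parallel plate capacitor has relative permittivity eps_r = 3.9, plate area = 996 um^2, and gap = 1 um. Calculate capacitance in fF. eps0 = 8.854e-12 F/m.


Step 1: Convert area to m^2: A = 996e-12 m^2
Step 2: Convert gap to m: d = 1e-6 m
Step 3: C = eps0 * eps_r * A / d
C = 8.854e-12 * 3.9 * 996e-12 / 1e-6
Step 4: Convert to fF (multiply by 1e15).
C = 34.39 fF


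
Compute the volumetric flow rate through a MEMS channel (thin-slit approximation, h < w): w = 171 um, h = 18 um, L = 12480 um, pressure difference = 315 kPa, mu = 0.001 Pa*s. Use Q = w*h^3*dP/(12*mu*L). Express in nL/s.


Step 1: Convert all dimensions to SI (meters).
w = 171e-6 m, h = 18e-6 m, L = 12480e-6 m, dP = 315e3 Pa
Step 2: Q = w * h^3 * dP / (12 * mu * L)
Q = 171e-6 * (18e-6)^3 * 315e3 / (12 * 0.001 * 12480e-6) = 2.0976274e-09 m^3/s
Step 3: Convert Q from m^3/s to nL/s (1 m^3 = 1e12 nL, so multiply by 1e12).
Q = 2097.627 nL/s


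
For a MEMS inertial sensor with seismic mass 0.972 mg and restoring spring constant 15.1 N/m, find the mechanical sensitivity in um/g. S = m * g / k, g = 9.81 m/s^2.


Step 1: Convert mass: m = 0.972 mg = 9.72e-07 kg
Step 2: S = m * g / k = 9.72e-07 * 9.81 / 15.1
Step 3: S = 6.31e-07 m/g
Step 4: Convert to um/g: S = 0.631 um/g


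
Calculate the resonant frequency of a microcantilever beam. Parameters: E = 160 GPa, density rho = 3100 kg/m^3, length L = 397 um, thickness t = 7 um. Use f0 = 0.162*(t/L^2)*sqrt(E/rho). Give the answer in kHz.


Step 1: Convert units to SI.
t_SI = 7e-6 m, L_SI = 397e-6 m
Step 2: Calculate sqrt(E/rho).
sqrt(160e9 / 3100) = 7184.21 m/s
Step 3: Compute f0.
f0 = 0.162 * 7e-6 / (397e-6)^2 * 7184.21 = 51690.5 Hz = 51.69 kHz


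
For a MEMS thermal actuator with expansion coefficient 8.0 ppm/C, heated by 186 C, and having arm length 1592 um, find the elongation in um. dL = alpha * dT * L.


Step 1: Convert CTE: alpha = 8.0 ppm/C = 8.0e-6 /C
Step 2: dL = 8.0e-6 * 186 * 1592
dL = 2.3689 um


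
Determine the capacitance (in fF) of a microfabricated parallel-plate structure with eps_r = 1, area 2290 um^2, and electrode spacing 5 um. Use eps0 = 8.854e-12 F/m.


Step 1: Convert area to m^2: A = 2290e-12 m^2
Step 2: Convert gap to m: d = 5e-6 m
Step 3: C = eps0 * eps_r * A / d
C = 8.854e-12 * 1 * 2290e-12 / 5e-6
Step 4: Convert to fF (multiply by 1e15).
C = 4.06 fF


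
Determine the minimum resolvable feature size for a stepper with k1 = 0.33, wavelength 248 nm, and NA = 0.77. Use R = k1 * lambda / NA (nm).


Step 1: Identify values: k1 = 0.33, lambda = 248 nm, NA = 0.77
Step 2: R = k1 * lambda / NA
R = 0.33 * 248 / 0.77
R = 106.3 nm


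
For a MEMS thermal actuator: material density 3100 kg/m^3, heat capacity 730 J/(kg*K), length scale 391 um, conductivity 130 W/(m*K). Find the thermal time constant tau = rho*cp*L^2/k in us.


Step 1: Convert L to m: L = 391e-6 m
Step 2: L^2 = (391e-6)^2 = 1.52881e-07 m^2
Step 3: tau = 3100 * 730 * 1.52881e-07 / 130 = 2.66130541e-03 s
Step 4: Convert to microseconds (multiply by 1e6).
tau = 2661.305 us


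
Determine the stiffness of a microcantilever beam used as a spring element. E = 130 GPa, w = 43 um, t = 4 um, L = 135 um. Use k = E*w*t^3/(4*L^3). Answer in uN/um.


Step 1: Convert E to consistent units (1 GPa = 1000 uN/um^2).
E = 130 GPa = 130000 uN/um^2
Step 2: Compute t^3 = 4^3 = 64
Step 3: Compute L^3 = 135^3 = 2460375
Step 4: k = 130000 * 43 * 64 / (4 * 2460375)
k = 36.3522 uN/um


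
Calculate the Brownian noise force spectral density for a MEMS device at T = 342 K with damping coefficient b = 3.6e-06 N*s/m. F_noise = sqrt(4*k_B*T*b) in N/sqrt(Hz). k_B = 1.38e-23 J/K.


Step 1: Compute 4 * k_B * T * b
= 4 * 1.38e-23 * 342 * 3.6e-06
= 6.7962e-26 N^2/Hz
Step 2: F_noise = sqrt(6.7962e-26)
F_noise = 2.61e-13 N/sqrt(Hz)


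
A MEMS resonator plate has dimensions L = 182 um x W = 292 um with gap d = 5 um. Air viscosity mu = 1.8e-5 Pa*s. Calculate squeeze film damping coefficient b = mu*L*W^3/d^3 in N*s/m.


Step 1: Convert to SI.
L = 182e-6 m, W = 292e-6 m, d = 5e-6 m
Step 2: W^3 = (292e-6)^3 = 2.49e-11 m^3
Step 3: d^3 = (5e-6)^3 = 1.25e-16 m^3
Step 4: b = 1.8e-5 * 182e-6 * 2.49e-11 / 1.25e-16
b = 6.53e-04 N*s/m


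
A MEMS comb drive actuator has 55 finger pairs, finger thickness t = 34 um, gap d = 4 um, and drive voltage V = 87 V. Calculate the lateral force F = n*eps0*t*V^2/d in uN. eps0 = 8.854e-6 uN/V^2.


Step 1: Parameters: n=55, eps0=8.854e-6 uN/V^2, t=34 um, V=87 V, d=4 um
Step 2: V^2 = 7569
Step 3: F = 55 * 8.854e-6 * 34 * 7569 / 4
F = 31.33 uN


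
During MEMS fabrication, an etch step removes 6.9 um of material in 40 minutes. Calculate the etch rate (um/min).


Step 1: Etch rate = depth / time
Step 2: rate = 6.9 / 40
rate = 0.173 um/min


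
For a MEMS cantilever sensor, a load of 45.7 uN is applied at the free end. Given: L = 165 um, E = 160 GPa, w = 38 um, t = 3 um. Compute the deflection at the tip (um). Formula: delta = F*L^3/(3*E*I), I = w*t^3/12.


Step 1: Calculate the second moment of area.
I = w * t^3 / 12 = 38 * 3^3 / 12 = 85.5 um^4
Step 2: Convert E to consistent units (1 GPa = 1000 uN/um^2).
E = 160 GPa = 160000 uN/um^2
Step 3: Calculate tip deflection.
delta = F * L^3 / (3 * E * I)
delta = 45.7 * 165^3 / (3 * 160000 * 85.5)
delta = 5.0022 um


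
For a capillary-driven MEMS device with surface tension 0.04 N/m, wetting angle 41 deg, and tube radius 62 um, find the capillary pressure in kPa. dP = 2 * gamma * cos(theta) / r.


Step 1: cos(41 deg) = 0.7547
Step 2: Convert r to m: r = 62e-6 m
Step 3: dP = 2 * 0.04 * 0.7547 / 62e-6 = 973.8 Pa
Step 4: Convert Pa to kPa (divide by 1000).
dP = 0.97 kPa


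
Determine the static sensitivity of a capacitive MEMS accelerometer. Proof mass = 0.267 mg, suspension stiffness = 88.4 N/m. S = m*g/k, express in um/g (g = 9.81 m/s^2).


Step 1: Convert mass: m = 0.267 mg = 2.67e-07 kg
Step 2: S = m * g / k = 2.67e-07 * 9.81 / 88.4
Step 3: S = 2.96e-08 m/g
Step 4: Convert to um/g: S = 0.03 um/g


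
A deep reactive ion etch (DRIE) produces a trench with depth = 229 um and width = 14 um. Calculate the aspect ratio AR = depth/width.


Step 1: AR = depth / width
Step 2: AR = 229 / 14
AR = 16.4


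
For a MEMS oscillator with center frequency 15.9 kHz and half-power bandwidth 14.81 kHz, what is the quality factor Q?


Step 1: Q = f0 / bandwidth
Step 2: Q = 15.9 / 14.81
Q = 1.1


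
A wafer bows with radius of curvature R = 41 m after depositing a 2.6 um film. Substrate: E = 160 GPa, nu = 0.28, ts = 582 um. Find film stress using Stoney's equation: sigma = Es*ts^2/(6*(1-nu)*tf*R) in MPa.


Step 1: Compute numerator: Es * ts^2 = 160 * 582^2 = 54195840 (GPa*um^2)
Step 2: Compute denominator (R in um): 6*(1-nu)*tf*R = 6*0.72*2.6*41e6 = 460512000.0 (um^2)
Step 3: sigma (GPa) = 54195840 / 460512000.0 = 1.17686e-01 GPa
Step 4: Convert to MPa (x1000): sigma = 117.7 MPa


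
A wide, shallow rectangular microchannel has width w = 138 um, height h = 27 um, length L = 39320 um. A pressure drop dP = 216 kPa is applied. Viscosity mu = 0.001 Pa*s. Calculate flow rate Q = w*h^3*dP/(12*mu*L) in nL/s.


Step 1: Convert all dimensions to SI (meters).
w = 138e-6 m, h = 27e-6 m, L = 39320e-6 m, dP = 216e3 Pa
Step 2: Q = w * h^3 * dP / (12 * mu * L)
Q = 138e-6 * (27e-6)^3 * 216e3 / (12 * 0.001 * 39320e-6) = 1.243453e-09 m^3/s
Step 3: Convert Q from m^3/s to nL/s (1 m^3 = 1e12 nL, so multiply by 1e12).
Q = 1243.453 nL/s


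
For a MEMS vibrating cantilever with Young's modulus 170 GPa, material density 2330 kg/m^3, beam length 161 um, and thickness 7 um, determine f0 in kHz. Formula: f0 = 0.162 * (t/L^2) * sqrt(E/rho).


Step 1: Convert units to SI.
t_SI = 7e-6 m, L_SI = 161e-6 m
Step 2: Calculate sqrt(E/rho).
sqrt(170e9 / 2330) = 8541.74 m/s
Step 3: Compute f0.
f0 = 0.162 * 7e-6 / (161e-6)^2 * 8541.74 = 373686.7 Hz = 373.69 kHz


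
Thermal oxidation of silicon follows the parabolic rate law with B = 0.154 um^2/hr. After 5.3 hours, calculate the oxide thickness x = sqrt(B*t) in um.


Step 1: Compute B*t = 0.154 * 5.3 = 0.8162
Step 2: x = sqrt(0.8162)
x = 0.903 um


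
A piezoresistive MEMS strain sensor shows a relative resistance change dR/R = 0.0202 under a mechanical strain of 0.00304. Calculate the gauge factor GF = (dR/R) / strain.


Step 1: Identify values.
dR/R = 0.0202, strain = 0.00304
Step 2: GF = (dR/R) / strain = 0.0202 / 0.00304
GF = 6.6


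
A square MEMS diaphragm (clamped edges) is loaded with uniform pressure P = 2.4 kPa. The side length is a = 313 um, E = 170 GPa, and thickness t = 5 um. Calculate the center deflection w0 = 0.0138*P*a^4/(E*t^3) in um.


Step 1: Convert pressure to compatible units (E is in GPa, so P in GPa).
P = 2.4 kPa = 2.4e-6 GPa
Step 2: Compute numerator: 0.0138 * P * a^4.
a^4 = 313^4 = 9597924961
numerator = 0.0138 * 2.4e-6 * 9597924961 = 3.179e+02
Step 3: Compute denominator: E * t^3 = 170 * 5^3 = 21250
Step 4: w0 = numerator / denominator = 3.179e+02 / 21250 = 0.015 um


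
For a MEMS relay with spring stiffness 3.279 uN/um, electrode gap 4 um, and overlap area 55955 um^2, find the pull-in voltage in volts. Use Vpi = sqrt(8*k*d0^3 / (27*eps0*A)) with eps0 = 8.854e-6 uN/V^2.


Step 1: Compute numerator: 8 * k * d0^3 = 8 * 3.279 * 4^3 = 1678.848
Step 2: Compute denominator: 27 * eps0 * A = 27 * 8.854e-6 * 55955 = 13.37649
Step 3: Vpi = sqrt(1678.848 / 13.37649)
Vpi = 11.2 V


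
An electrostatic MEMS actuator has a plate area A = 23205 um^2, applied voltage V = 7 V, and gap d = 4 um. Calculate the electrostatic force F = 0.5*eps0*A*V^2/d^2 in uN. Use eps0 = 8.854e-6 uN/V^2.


Step 1: Identify parameters.
eps0 = 8.854e-6 uN/V^2, A = 23205 um^2, V = 7 V, d = 4 um
Step 2: Compute V^2 = 7^2 = 49
Step 3: Compute d^2 = 4^2 = 16
Step 4: F = 0.5 * 8.854e-6 * 23205 * 49 / 16
F = 0.315 uN


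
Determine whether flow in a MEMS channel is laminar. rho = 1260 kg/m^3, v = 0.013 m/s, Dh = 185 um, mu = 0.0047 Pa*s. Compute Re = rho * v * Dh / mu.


Step 1: Convert Dh to meters: Dh = 185e-6 m
Step 2: Re = rho * v * Dh / mu
Re = 1260 * 0.013 * 185e-6 / 0.0047
Re = 0.645
Since Re = 0.645 is below ~2300, the flow is laminar.


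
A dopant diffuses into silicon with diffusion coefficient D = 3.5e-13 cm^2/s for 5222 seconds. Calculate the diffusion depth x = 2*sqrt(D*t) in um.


Step 1: Compute D*t = 3.5e-13 * 5222 = 1.8277e-09 cm^2
Step 2: sqrt(D*t) = 4.2752e-05 cm
Step 3: x = 2 * 4.2752e-05 cm = 8.5504e-05 cm
Step 4: Convert to um (1 cm = 1e4 um): x = 0.855 um


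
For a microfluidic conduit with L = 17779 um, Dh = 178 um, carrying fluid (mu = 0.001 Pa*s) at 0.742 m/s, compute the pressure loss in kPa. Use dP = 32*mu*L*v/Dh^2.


Step 1: Convert to SI: L = 17779e-6 m, Dh = 178e-6 m
Step 2: dP = 32 * 0.001 * 17779e-6 * 0.742 / (178e-6)^2
Step 3: dP = 13323.59 Pa
Step 4: Convert to kPa: dP = 13.32 kPa


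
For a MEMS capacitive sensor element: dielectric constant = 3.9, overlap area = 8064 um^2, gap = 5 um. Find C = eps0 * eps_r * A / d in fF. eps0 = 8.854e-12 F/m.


Step 1: Convert area to m^2: A = 8064e-12 m^2
Step 2: Convert gap to m: d = 5e-6 m
Step 3: C = eps0 * eps_r * A / d
C = 8.854e-12 * 3.9 * 8064e-12 / 5e-6
Step 4: Convert to fF (multiply by 1e15).
C = 55.69 fF


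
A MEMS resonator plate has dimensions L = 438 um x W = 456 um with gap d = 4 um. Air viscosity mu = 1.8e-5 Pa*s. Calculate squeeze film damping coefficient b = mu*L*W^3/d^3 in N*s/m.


Step 1: Convert to SI.
L = 438e-6 m, W = 456e-6 m, d = 4e-6 m
Step 2: W^3 = (456e-6)^3 = 9.48e-11 m^3
Step 3: d^3 = (4e-6)^3 = 6.40e-17 m^3
Step 4: b = 1.8e-5 * 438e-6 * 9.48e-11 / 6.40e-17
b = 1.17e-02 N*s/m


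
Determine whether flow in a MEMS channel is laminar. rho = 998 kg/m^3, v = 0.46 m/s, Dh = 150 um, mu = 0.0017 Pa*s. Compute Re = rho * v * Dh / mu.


Step 1: Convert Dh to meters: Dh = 150e-6 m
Step 2: Re = rho * v * Dh / mu
Re = 998 * 0.46 * 150e-6 / 0.0017
Re = 40.507
Since Re = 40.507 is below ~2300, the flow is laminar.


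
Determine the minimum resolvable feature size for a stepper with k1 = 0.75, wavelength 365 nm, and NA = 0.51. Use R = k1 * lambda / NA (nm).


Step 1: Identify values: k1 = 0.75, lambda = 365 nm, NA = 0.51
Step 2: R = k1 * lambda / NA
R = 0.75 * 365 / 0.51
R = 536.8 nm


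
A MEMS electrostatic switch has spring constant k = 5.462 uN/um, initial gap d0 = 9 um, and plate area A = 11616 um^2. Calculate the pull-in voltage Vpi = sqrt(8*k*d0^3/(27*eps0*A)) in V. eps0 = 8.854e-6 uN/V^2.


Step 1: Compute numerator: 8 * k * d0^3 = 8 * 5.462 * 9^3 = 31854.384
Step 2: Compute denominator: 27 * eps0 * A = 27 * 8.854e-6 * 11616 = 2.776898
Step 3: Vpi = sqrt(31854.384 / 2.776898)
Vpi = 107.1 V


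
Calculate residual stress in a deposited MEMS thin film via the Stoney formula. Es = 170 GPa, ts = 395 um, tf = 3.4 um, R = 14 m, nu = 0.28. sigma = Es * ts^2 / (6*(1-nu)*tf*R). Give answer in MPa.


Step 1: Compute numerator: Es * ts^2 = 170 * 395^2 = 26524250 (GPa*um^2)
Step 2: Compute denominator (R in um): 6*(1-nu)*tf*R = 6*0.72*3.4*14e6 = 205632000.0 (um^2)
Step 3: sigma (GPa) = 26524250 / 205632000.0 = 1.28989e-01 GPa
Step 4: Convert to MPa (x1000): sigma = 129.0 MPa


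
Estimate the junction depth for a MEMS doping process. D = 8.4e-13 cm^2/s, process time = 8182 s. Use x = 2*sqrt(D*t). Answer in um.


Step 1: Compute D*t = 8.4e-13 * 8182 = 6.87288e-09 cm^2
Step 2: sqrt(D*t) = 8.29028e-05 cm
Step 3: x = 2 * 8.29028e-05 cm = 1.658056e-04 cm
Step 4: Convert to um (1 cm = 1e4 um): x = 1.658 um


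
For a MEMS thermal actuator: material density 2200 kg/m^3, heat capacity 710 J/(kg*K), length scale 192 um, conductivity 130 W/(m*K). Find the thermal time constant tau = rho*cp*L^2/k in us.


Step 1: Convert L to m: L = 192e-6 m
Step 2: L^2 = (192e-6)^2 = 3.6864e-08 m^2
Step 3: tau = 2200 * 710 * 3.6864e-08 / 130 = 4.4293514e-04 s
Step 4: Convert to microseconds (multiply by 1e6).
tau = 442.935 us


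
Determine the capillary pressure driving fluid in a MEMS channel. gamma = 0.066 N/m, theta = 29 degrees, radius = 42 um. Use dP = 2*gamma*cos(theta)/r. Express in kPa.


Step 1: cos(29 deg) = 0.8746
Step 2: Convert r to m: r = 42e-6 m
Step 3: dP = 2 * 0.066 * 0.8746 / 42e-6 = 2748.7 Pa
Step 4: Convert Pa to kPa (divide by 1000).
dP = 2.75 kPa


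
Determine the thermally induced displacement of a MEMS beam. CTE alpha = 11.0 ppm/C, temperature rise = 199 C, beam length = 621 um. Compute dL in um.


Step 1: Convert CTE: alpha = 11.0 ppm/C = 11.0e-6 /C
Step 2: dL = 11.0e-6 * 199 * 621
dL = 1.3594 um


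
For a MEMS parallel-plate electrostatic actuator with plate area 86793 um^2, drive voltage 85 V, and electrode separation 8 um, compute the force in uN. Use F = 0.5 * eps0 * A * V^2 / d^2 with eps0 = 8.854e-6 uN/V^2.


Step 1: Identify parameters.
eps0 = 8.854e-6 uN/V^2, A = 86793 um^2, V = 85 V, d = 8 um
Step 2: Compute V^2 = 85^2 = 7225
Step 3: Compute d^2 = 8^2 = 64
Step 4: F = 0.5 * 8.854e-6 * 86793 * 7225 / 64
F = 43.376 uN


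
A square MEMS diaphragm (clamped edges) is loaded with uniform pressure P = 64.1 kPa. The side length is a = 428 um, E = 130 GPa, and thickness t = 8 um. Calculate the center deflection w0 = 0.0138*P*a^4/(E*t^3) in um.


Step 1: Convert pressure to compatible units (E is in GPa, so P in GPa).
P = 64.1 kPa = 64.1e-6 GPa
Step 2: Compute numerator: 0.0138 * P * a^4.
a^4 = 428^4 = 33556377856
numerator = 0.0138 * 64.1e-6 * 33556377856 = 2.9683e+04
Step 3: Compute denominator: E * t^3 = 130 * 8^3 = 66560
Step 4: w0 = numerator / denominator = 2.9683e+04 / 66560 = 0.446 um


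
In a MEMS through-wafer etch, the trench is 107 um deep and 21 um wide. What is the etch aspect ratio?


Step 1: AR = depth / width
Step 2: AR = 107 / 21
AR = 5.1


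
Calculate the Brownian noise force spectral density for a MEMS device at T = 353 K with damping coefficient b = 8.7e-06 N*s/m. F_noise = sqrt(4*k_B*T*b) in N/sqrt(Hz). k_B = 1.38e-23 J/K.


Step 1: Compute 4 * k_B * T * b
= 4 * 1.38e-23 * 353 * 8.7e-06
= 1.6952e-25 N^2/Hz
Step 2: F_noise = sqrt(1.6952e-25)
F_noise = 4.12e-13 N/sqrt(Hz)


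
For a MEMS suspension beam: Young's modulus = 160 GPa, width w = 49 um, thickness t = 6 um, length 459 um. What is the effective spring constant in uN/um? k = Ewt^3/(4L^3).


Step 1: Convert E to consistent units (1 GPa = 1000 uN/um^2).
E = 160 GPa = 160000 uN/um^2
Step 2: Compute t^3 = 6^3 = 216
Step 3: Compute L^3 = 459^3 = 96702579
Step 4: k = 160000 * 49 * 216 / (4 * 96702579)
k = 4.378 uN/um


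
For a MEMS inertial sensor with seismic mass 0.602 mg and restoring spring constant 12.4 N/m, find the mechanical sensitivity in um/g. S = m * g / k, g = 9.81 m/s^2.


Step 1: Convert mass: m = 0.602 mg = 6.02e-07 kg
Step 2: S = m * g / k = 6.02e-07 * 9.81 / 12.4
Step 3: S = 4.76e-07 m/g
Step 4: Convert to um/g: S = 0.476 um/g


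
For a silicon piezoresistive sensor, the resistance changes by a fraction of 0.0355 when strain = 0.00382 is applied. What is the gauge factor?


Step 1: Identify values.
dR/R = 0.0355, strain = 0.00382
Step 2: GF = (dR/R) / strain = 0.0355 / 0.00382
GF = 9.3


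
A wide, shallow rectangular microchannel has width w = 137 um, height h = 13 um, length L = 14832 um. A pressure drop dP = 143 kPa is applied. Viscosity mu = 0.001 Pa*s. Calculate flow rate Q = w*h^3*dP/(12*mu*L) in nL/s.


Step 1: Convert all dimensions to SI (meters).
w = 137e-6 m, h = 13e-6 m, L = 14832e-6 m, dP = 143e3 Pa
Step 2: Q = w * h^3 * dP / (12 * mu * L)
Q = 137e-6 * (13e-6)^3 * 143e3 / (12 * 0.001 * 14832e-6) = 2.4182751e-10 m^3/s
Step 3: Convert Q from m^3/s to nL/s (1 m^3 = 1e12 nL, so multiply by 1e12).
Q = 241.828 nL/s


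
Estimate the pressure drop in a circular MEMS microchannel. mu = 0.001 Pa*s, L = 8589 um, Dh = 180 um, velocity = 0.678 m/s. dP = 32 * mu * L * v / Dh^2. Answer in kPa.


Step 1: Convert to SI: L = 8589e-6 m, Dh = 180e-6 m
Step 2: dP = 32 * 0.001 * 8589e-6 * 0.678 / (180e-6)^2
Step 3: dP = 5751.45 Pa
Step 4: Convert to kPa: dP = 5.75 kPa


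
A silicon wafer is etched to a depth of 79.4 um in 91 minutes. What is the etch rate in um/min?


Step 1: Etch rate = depth / time
Step 2: rate = 79.4 / 91
rate = 0.873 um/min


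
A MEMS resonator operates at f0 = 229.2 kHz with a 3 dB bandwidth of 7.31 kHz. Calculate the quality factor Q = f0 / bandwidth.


Step 1: Q = f0 / bandwidth
Step 2: Q = 229.2 / 7.31
Q = 31.4


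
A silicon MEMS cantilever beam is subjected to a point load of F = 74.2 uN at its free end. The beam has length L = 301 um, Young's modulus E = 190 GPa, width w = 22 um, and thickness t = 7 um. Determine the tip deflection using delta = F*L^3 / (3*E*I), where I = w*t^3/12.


Step 1: Calculate the second moment of area.
I = w * t^3 / 12 = 22 * 7^3 / 12 = 628.8333 um^4
Step 2: Convert E to consistent units (1 GPa = 1000 uN/um^2).
E = 190 GPa = 190000 uN/um^2
Step 3: Calculate tip deflection.
delta = F * L^3 / (3 * E * I)
delta = 74.2 * 301^3 / (3 * 190000 * 628.8333)
delta = 5.6454 um


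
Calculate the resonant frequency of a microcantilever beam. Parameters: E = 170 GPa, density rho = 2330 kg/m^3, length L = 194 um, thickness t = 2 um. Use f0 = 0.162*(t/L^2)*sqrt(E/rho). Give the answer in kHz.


Step 1: Convert units to SI.
t_SI = 2e-6 m, L_SI = 194e-6 m
Step 2: Calculate sqrt(E/rho).
sqrt(170e9 / 2330) = 8541.74 m/s
Step 3: Compute f0.
f0 = 0.162 * 2e-6 / (194e-6)^2 * 8541.74 = 73534.0 Hz = 73.53 kHz


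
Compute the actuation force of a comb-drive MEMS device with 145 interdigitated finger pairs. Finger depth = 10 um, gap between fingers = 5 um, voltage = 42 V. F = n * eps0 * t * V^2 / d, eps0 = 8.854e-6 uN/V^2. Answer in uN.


Step 1: Parameters: n=145, eps0=8.854e-6 uN/V^2, t=10 um, V=42 V, d=5 um
Step 2: V^2 = 1764
Step 3: F = 145 * 8.854e-6 * 10 * 1764 / 5
F = 4.529 uN


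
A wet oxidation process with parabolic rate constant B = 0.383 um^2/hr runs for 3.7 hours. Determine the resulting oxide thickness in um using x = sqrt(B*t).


Step 1: Compute B*t = 0.383 * 3.7 = 1.4171
Step 2: x = sqrt(1.4171)
x = 1.19 um


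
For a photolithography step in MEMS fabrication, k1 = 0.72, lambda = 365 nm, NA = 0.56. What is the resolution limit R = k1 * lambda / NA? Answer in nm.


Step 1: Identify values: k1 = 0.72, lambda = 365 nm, NA = 0.56
Step 2: R = k1 * lambda / NA
R = 0.72 * 365 / 0.56
R = 469.3 nm


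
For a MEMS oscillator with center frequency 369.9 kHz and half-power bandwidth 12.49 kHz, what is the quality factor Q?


Step 1: Q = f0 / bandwidth
Step 2: Q = 369.9 / 12.49
Q = 29.6


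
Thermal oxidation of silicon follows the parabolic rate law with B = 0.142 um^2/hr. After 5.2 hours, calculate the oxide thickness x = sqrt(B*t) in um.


Step 1: Compute B*t = 0.142 * 5.2 = 0.7384
Step 2: x = sqrt(0.7384)
x = 0.859 um


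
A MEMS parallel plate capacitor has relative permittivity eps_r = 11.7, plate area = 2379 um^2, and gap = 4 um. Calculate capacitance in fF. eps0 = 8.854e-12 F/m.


Step 1: Convert area to m^2: A = 2379e-12 m^2
Step 2: Convert gap to m: d = 4e-6 m
Step 3: C = eps0 * eps_r * A / d
C = 8.854e-12 * 11.7 * 2379e-12 / 4e-6
Step 4: Convert to fF (multiply by 1e15).
C = 61.61 fF


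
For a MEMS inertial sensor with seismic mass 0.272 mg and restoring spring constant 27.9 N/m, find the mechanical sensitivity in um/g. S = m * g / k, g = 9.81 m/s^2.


Step 1: Convert mass: m = 0.272 mg = 2.72e-07 kg
Step 2: S = m * g / k = 2.72e-07 * 9.81 / 27.9
Step 3: S = 9.56e-08 m/g
Step 4: Convert to um/g: S = 0.096 um/g


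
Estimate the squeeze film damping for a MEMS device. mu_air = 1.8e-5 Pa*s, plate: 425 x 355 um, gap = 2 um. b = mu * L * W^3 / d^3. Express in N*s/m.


Step 1: Convert to SI.
L = 425e-6 m, W = 355e-6 m, d = 2e-6 m
Step 2: W^3 = (355e-6)^3 = 4.47e-11 m^3
Step 3: d^3 = (2e-6)^3 = 8.00e-18 m^3
Step 4: b = 1.8e-5 * 425e-6 * 4.47e-11 / 8.00e-18
b = 4.28e-02 N*s/m


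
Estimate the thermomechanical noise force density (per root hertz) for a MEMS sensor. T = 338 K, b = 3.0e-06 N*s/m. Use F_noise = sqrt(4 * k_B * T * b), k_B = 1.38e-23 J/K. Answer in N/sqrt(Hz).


Step 1: Compute 4 * k_B * T * b
= 4 * 1.38e-23 * 338 * 3.0e-06
= 5.5973e-26 N^2/Hz
Step 2: F_noise = sqrt(5.5973e-26)
F_noise = 2.37e-13 N/sqrt(Hz)


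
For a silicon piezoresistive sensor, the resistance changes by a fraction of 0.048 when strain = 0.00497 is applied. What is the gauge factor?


Step 1: Identify values.
dR/R = 0.048, strain = 0.00497
Step 2: GF = (dR/R) / strain = 0.048 / 0.00497
GF = 9.7


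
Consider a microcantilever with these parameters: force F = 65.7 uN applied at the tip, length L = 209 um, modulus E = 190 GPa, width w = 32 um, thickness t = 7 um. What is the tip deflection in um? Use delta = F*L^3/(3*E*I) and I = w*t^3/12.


Step 1: Calculate the second moment of area.
I = w * t^3 / 12 = 32 * 7^3 / 12 = 914.6667 um^4
Step 2: Convert E to consistent units (1 GPa = 1000 uN/um^2).
E = 190 GPa = 190000 uN/um^2
Step 3: Calculate tip deflection.
delta = F * L^3 / (3 * E * I)
delta = 65.7 * 209^3 / (3 * 190000 * 914.6667)
delta = 1.1504 um


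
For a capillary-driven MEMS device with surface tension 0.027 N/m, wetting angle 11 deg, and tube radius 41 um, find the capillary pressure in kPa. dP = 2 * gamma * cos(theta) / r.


Step 1: cos(11 deg) = 0.9816
Step 2: Convert r to m: r = 41e-6 m
Step 3: dP = 2 * 0.027 * 0.9816 / 41e-6 = 1292.8 Pa
Step 4: Convert Pa to kPa (divide by 1000).
dP = 1.29 kPa


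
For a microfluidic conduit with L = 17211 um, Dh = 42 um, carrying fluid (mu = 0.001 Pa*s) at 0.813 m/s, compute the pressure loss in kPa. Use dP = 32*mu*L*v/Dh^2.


Step 1: Convert to SI: L = 17211e-6 m, Dh = 42e-6 m
Step 2: dP = 32 * 0.001 * 17211e-6 * 0.813 / (42e-6)^2
Step 3: dP = 253832.98 Pa
Step 4: Convert to kPa: dP = 253.83 kPa


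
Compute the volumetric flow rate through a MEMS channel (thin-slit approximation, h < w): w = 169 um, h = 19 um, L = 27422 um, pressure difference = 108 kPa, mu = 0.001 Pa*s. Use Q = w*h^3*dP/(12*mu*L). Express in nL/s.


Step 1: Convert all dimensions to SI (meters).
w = 169e-6 m, h = 19e-6 m, L = 27422e-6 m, dP = 108e3 Pa
Step 2: Q = w * h^3 * dP / (12 * mu * L)
Q = 169e-6 * (19e-6)^3 * 108e3 / (12 * 0.001 * 27422e-6) = 3.8044413e-10 m^3/s
Step 3: Convert Q from m^3/s to nL/s (1 m^3 = 1e12 nL, so multiply by 1e12).
Q = 380.444 nL/s


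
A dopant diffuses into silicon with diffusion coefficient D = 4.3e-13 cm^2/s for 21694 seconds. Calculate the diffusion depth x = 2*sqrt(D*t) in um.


Step 1: Compute D*t = 4.3e-13 * 21694 = 9.32842e-09 cm^2
Step 2: sqrt(D*t) = 9.65837e-05 cm
Step 3: x = 2 * 9.65837e-05 cm = 1.931674e-04 cm
Step 4: Convert to um (1 cm = 1e4 um): x = 1.932 um


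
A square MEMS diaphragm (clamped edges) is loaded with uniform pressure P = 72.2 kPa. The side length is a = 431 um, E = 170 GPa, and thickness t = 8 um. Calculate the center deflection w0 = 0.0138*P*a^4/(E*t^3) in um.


Step 1: Convert pressure to compatible units (E is in GPa, so P in GPa).
P = 72.2 kPa = 72.2e-6 GPa
Step 2: Compute numerator: 0.0138 * P * a^4.
a^4 = 431^4 = 34507149121
numerator = 0.0138 * 72.2e-6 * 34507149121 = 3.4382e+04
Step 3: Compute denominator: E * t^3 = 170 * 8^3 = 87040
Step 4: w0 = numerator / denominator = 3.4382e+04 / 87040 = 0.395 um


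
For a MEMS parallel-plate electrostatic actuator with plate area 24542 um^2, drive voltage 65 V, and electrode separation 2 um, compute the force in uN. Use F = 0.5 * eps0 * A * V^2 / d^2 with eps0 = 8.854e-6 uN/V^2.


Step 1: Identify parameters.
eps0 = 8.854e-6 uN/V^2, A = 24542 um^2, V = 65 V, d = 2 um
Step 2: Compute V^2 = 65^2 = 4225
Step 3: Compute d^2 = 2^2 = 4
Step 4: F = 0.5 * 8.854e-6 * 24542 * 4225 / 4
F = 114.759 uN


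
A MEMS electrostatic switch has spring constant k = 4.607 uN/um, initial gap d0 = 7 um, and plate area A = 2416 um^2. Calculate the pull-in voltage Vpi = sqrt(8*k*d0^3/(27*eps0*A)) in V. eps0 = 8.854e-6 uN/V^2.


Step 1: Compute numerator: 8 * k * d0^3 = 8 * 4.607 * 7^3 = 12641.608
Step 2: Compute denominator: 27 * eps0 * A = 27 * 8.854e-6 * 2416 = 0.577564
Step 3: Vpi = sqrt(12641.608 / 0.577564)
Vpi = 147.95 V


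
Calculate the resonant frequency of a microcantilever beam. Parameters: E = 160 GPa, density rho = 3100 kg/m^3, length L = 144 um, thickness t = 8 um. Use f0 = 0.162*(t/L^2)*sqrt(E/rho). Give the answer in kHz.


Step 1: Convert units to SI.
t_SI = 8e-6 m, L_SI = 144e-6 m
Step 2: Calculate sqrt(E/rho).
sqrt(160e9 / 3100) = 7184.21 m/s
Step 3: Compute f0.
f0 = 0.162 * 8e-6 / (144e-6)^2 * 7184.21 = 449013.1 Hz = 449.01 kHz


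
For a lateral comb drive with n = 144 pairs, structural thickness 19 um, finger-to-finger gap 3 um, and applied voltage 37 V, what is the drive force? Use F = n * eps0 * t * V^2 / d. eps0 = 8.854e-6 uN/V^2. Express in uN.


Step 1: Parameters: n=144, eps0=8.854e-6 uN/V^2, t=19 um, V=37 V, d=3 um
Step 2: V^2 = 1369
Step 3: F = 144 * 8.854e-6 * 19 * 1369 / 3
F = 11.054 uN


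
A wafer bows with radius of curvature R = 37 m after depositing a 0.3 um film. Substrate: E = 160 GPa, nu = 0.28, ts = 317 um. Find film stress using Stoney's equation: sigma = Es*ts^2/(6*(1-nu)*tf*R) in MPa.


Step 1: Compute numerator: Es * ts^2 = 160 * 317^2 = 16078240 (GPa*um^2)
Step 2: Compute denominator (R in um): 6*(1-nu)*tf*R = 6*0.72*0.3*37e6 = 47952000.0 (um^2)
Step 3: sigma (GPa) = 16078240 / 47952000.0 = 3.35299e-01 GPa
Step 4: Convert to MPa (x1000): sigma = 335.3 MPa


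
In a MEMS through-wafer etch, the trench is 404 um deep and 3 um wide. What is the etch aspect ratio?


Step 1: AR = depth / width
Step 2: AR = 404 / 3
AR = 134.7


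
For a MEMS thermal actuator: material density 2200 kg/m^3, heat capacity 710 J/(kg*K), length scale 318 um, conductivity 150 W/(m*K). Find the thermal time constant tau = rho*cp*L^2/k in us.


Step 1: Convert L to m: L = 318e-6 m
Step 2: L^2 = (318e-6)^2 = 1.01124e-07 m^2
Step 3: tau = 2200 * 710 * 1.01124e-07 / 150 = 1.05303792e-03 s
Step 4: Convert to microseconds (multiply by 1e6).
tau = 1053.038 us


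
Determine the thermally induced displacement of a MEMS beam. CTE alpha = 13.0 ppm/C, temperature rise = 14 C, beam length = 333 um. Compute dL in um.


Step 1: Convert CTE: alpha = 13.0 ppm/C = 13.0e-6 /C
Step 2: dL = 13.0e-6 * 14 * 333
dL = 0.0606 um


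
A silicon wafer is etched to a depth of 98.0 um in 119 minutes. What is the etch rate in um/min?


Step 1: Etch rate = depth / time
Step 2: rate = 98.0 / 119
rate = 0.824 um/min


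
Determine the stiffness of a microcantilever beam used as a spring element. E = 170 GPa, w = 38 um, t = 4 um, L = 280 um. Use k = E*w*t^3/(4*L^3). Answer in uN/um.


Step 1: Convert E to consistent units (1 GPa = 1000 uN/um^2).
E = 170 GPa = 170000 uN/um^2
Step 2: Compute t^3 = 4^3 = 64
Step 3: Compute L^3 = 280^3 = 21952000
Step 4: k = 170000 * 38 * 64 / (4 * 21952000)
k = 4.7085 uN/um


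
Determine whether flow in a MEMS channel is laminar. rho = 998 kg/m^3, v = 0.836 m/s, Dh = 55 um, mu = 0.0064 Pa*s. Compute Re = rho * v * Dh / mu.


Step 1: Convert Dh to meters: Dh = 55e-6 m
Step 2: Re = rho * v * Dh / mu
Re = 998 * 0.836 * 55e-6 / 0.0064
Re = 7.17
Since Re = 7.17 is below ~2300, the flow is laminar.


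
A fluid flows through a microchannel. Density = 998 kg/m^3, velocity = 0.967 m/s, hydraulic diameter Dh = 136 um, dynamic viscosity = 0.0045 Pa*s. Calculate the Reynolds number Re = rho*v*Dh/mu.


Step 1: Convert Dh to meters: Dh = 136e-6 m
Step 2: Re = rho * v * Dh / mu
Re = 998 * 0.967 * 136e-6 / 0.0045
Re = 29.166


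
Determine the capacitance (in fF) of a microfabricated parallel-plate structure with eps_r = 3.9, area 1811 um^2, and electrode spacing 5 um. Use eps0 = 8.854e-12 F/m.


Step 1: Convert area to m^2: A = 1811e-12 m^2
Step 2: Convert gap to m: d = 5e-6 m
Step 3: C = eps0 * eps_r * A / d
C = 8.854e-12 * 3.9 * 1811e-12 / 5e-6
Step 4: Convert to fF (multiply by 1e15).
C = 12.51 fF


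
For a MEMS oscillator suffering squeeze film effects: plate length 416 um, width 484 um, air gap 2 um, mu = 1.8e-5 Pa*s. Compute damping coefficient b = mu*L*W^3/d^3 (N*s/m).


Step 1: Convert to SI.
L = 416e-6 m, W = 484e-6 m, d = 2e-6 m
Step 2: W^3 = (484e-6)^3 = 1.13e-10 m^3
Step 3: d^3 = (2e-6)^3 = 8.00e-18 m^3
Step 4: b = 1.8e-5 * 416e-6 * 1.13e-10 / 8.00e-18
b = 1.06e-01 N*s/m


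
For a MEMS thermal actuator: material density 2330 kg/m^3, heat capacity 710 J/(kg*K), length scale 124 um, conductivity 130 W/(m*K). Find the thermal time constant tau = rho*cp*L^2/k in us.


Step 1: Convert L to m: L = 124e-6 m
Step 2: L^2 = (124e-6)^2 = 1.5376e-08 m^2
Step 3: tau = 2330 * 710 * 1.5376e-08 / 130 = 1.9566551e-04 s
Step 4: Convert to microseconds (multiply by 1e6).
tau = 195.666 us


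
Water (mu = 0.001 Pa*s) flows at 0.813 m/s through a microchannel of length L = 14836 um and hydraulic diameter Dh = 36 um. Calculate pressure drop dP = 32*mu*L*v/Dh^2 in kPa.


Step 1: Convert to SI: L = 14836e-6 m, Dh = 36e-6 m
Step 2: dP = 32 * 0.001 * 14836e-6 * 0.813 / (36e-6)^2
Step 3: dP = 297818.96 Pa
Step 4: Convert to kPa: dP = 297.82 kPa


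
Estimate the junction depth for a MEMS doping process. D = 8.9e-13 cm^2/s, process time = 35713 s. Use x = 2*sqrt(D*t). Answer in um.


Step 1: Compute D*t = 8.9e-13 * 35713 = 3.178457e-08 cm^2
Step 2: sqrt(D*t) = 1.78282e-04 cm
Step 3: x = 2 * 1.78282e-04 cm = 3.56564e-04 cm
Step 4: Convert to um (1 cm = 1e4 um): x = 3.566 um


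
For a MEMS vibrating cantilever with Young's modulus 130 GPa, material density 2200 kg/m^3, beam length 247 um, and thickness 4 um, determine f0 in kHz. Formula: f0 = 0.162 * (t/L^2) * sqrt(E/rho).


Step 1: Convert units to SI.
t_SI = 4e-6 m, L_SI = 247e-6 m
Step 2: Calculate sqrt(E/rho).
sqrt(130e9 / 2200) = 7687.06 m/s
Step 3: Compute f0.
f0 = 0.162 * 4e-6 / (247e-6)^2 * 7687.06 = 81647.2 Hz = 81.65 kHz


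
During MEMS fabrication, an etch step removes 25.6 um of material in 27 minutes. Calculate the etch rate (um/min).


Step 1: Etch rate = depth / time
Step 2: rate = 25.6 / 27
rate = 0.948 um/min


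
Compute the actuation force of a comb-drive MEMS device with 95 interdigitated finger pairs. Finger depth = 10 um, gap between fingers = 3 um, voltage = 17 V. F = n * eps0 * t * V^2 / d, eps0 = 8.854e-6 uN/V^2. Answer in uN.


Step 1: Parameters: n=95, eps0=8.854e-6 uN/V^2, t=10 um, V=17 V, d=3 um
Step 2: V^2 = 289
Step 3: F = 95 * 8.854e-6 * 10 * 289 / 3
F = 0.81 uN


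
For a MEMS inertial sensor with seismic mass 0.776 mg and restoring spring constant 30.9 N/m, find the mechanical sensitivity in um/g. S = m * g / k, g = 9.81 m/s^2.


Step 1: Convert mass: m = 0.776 mg = 7.76e-07 kg
Step 2: S = m * g / k = 7.76e-07 * 9.81 / 30.9
Step 3: S = 2.46e-07 m/g
Step 4: Convert to um/g: S = 0.246 um/g


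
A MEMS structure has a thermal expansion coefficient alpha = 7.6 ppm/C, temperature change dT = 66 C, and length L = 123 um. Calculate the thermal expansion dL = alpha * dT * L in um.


Step 1: Convert CTE: alpha = 7.6 ppm/C = 7.6e-6 /C
Step 2: dL = 7.6e-6 * 66 * 123
dL = 0.0617 um


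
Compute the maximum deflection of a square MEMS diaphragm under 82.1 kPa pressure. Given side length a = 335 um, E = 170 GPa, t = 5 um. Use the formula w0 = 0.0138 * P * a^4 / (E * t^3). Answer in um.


Step 1: Convert pressure to compatible units (E is in GPa, so P in GPa).
P = 82.1 kPa = 82.1e-6 GPa
Step 2: Compute numerator: 0.0138 * P * a^4.
a^4 = 335^4 = 12594450625
numerator = 0.0138 * 82.1e-6 * 12594450625 = 1.42693e+04
Step 3: Compute denominator: E * t^3 = 170 * 5^3 = 21250
Step 4: w0 = numerator / denominator = 1.42693e+04 / 21250 = 0.6715 um


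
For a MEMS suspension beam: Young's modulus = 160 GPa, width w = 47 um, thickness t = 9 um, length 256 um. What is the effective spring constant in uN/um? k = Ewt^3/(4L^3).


Step 1: Convert E to consistent units (1 GPa = 1000 uN/um^2).
E = 160 GPa = 160000 uN/um^2
Step 2: Compute t^3 = 9^3 = 729
Step 3: Compute L^3 = 256^3 = 16777216
Step 4: k = 160000 * 47 * 729 / (4 * 16777216)
k = 81.6894 uN/um


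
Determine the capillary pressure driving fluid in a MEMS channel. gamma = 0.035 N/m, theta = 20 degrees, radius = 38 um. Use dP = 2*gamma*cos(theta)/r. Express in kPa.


Step 1: cos(20 deg) = 0.9397
Step 2: Convert r to m: r = 38e-6 m
Step 3: dP = 2 * 0.035 * 0.9397 / 38e-6 = 1731.0 Pa
Step 4: Convert Pa to kPa (divide by 1000).
dP = 1.73 kPa


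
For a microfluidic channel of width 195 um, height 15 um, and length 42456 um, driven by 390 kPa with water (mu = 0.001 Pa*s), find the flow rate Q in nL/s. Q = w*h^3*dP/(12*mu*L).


Step 1: Convert all dimensions to SI (meters).
w = 195e-6 m, h = 15e-6 m, L = 42456e-6 m, dP = 390e3 Pa
Step 2: Q = w * h^3 * dP / (12 * mu * L)
Q = 195e-6 * (15e-6)^3 * 390e3 / (12 * 0.001 * 42456e-6) = 5.0379363e-10 m^3/s
Step 3: Convert Q from m^3/s to nL/s (1 m^3 = 1e12 nL, so multiply by 1e12).
Q = 503.794 nL/s


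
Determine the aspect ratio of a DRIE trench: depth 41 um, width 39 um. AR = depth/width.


Step 1: AR = depth / width
Step 2: AR = 41 / 39
AR = 1.1


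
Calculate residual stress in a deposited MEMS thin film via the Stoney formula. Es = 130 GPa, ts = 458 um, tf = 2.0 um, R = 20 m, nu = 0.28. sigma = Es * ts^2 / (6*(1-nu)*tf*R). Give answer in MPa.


Step 1: Compute numerator: Es * ts^2 = 130 * 458^2 = 27269320 (GPa*um^2)
Step 2: Compute denominator (R in um): 6*(1-nu)*tf*R = 6*0.72*2.0*20e6 = 172800000.0 (um^2)
Step 3: sigma (GPa) = 27269320 / 172800000.0 = 1.57809e-01 GPa
Step 4: Convert to MPa (x1000): sigma = 157.8 MPa


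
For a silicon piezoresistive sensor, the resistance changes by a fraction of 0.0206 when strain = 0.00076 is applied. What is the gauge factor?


Step 1: Identify values.
dR/R = 0.0206, strain = 0.00076
Step 2: GF = (dR/R) / strain = 0.0206 / 0.00076
GF = 27.1


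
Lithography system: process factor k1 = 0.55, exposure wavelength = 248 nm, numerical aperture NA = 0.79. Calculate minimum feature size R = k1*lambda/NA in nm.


Step 1: Identify values: k1 = 0.55, lambda = 248 nm, NA = 0.79
Step 2: R = k1 * lambda / NA
R = 0.55 * 248 / 0.79
R = 172.7 nm


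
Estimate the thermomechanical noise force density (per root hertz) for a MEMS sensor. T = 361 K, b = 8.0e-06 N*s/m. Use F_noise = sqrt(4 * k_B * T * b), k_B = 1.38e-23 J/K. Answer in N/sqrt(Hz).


Step 1: Compute 4 * k_B * T * b
= 4 * 1.38e-23 * 361 * 8.0e-06
= 1.5942e-25 N^2/Hz
Step 2: F_noise = sqrt(1.5942e-25)
F_noise = 3.99e-13 N/sqrt(Hz)


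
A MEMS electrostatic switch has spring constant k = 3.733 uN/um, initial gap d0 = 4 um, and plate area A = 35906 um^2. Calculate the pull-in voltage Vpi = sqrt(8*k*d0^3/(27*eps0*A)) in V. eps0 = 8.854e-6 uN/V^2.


Step 1: Compute numerator: 8 * k * d0^3 = 8 * 3.733 * 4^3 = 1911.296
Step 2: Compute denominator: 27 * eps0 * A = 27 * 8.854e-6 * 35906 = 8.583617
Step 3: Vpi = sqrt(1911.296 / 8.583617)
Vpi = 14.92 V


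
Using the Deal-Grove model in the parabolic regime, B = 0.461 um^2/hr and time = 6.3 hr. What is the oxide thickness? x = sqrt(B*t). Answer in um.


Step 1: Compute B*t = 0.461 * 6.3 = 2.9043
Step 2: x = sqrt(2.9043)
x = 1.704 um


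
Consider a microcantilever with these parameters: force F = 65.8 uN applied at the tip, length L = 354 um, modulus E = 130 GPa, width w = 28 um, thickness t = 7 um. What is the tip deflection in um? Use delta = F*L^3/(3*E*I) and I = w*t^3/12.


Step 1: Calculate the second moment of area.
I = w * t^3 / 12 = 28 * 7^3 / 12 = 800.3333 um^4
Step 2: Convert E to consistent units (1 GPa = 1000 uN/um^2).
E = 130 GPa = 130000 uN/um^2
Step 3: Calculate tip deflection.
delta = F * L^3 / (3 * E * I)
delta = 65.8 * 354^3 / (3 * 130000 * 800.3333)
delta = 9.3519 um


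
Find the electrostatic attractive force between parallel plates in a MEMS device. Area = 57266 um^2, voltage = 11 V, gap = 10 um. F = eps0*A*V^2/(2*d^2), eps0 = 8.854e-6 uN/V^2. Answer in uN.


Step 1: Identify parameters.
eps0 = 8.854e-6 uN/V^2, A = 57266 um^2, V = 11 V, d = 10 um
Step 2: Compute V^2 = 11^2 = 121
Step 3: Compute d^2 = 10^2 = 100
Step 4: F = 0.5 * 8.854e-6 * 57266 * 121 / 100
F = 0.307 uN


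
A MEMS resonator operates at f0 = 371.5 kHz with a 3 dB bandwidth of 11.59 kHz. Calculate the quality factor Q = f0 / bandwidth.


Step 1: Q = f0 / bandwidth
Step 2: Q = 371.5 / 11.59
Q = 32.1


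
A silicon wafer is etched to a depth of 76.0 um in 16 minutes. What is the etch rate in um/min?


Step 1: Etch rate = depth / time
Step 2: rate = 76.0 / 16
rate = 4.75 um/min


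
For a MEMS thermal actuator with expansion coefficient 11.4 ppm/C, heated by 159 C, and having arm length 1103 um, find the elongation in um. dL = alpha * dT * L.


Step 1: Convert CTE: alpha = 11.4 ppm/C = 11.4e-6 /C
Step 2: dL = 11.4e-6 * 159 * 1103
dL = 1.9993 um


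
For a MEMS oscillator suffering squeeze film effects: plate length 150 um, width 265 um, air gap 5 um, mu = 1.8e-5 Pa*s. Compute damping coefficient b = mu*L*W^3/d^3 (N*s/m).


Step 1: Convert to SI.
L = 150e-6 m, W = 265e-6 m, d = 5e-6 m
Step 2: W^3 = (265e-6)^3 = 1.86e-11 m^3
Step 3: d^3 = (5e-6)^3 = 1.25e-16 m^3
Step 4: b = 1.8e-5 * 150e-6 * 1.86e-11 / 1.25e-16
b = 4.02e-04 N*s/m
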